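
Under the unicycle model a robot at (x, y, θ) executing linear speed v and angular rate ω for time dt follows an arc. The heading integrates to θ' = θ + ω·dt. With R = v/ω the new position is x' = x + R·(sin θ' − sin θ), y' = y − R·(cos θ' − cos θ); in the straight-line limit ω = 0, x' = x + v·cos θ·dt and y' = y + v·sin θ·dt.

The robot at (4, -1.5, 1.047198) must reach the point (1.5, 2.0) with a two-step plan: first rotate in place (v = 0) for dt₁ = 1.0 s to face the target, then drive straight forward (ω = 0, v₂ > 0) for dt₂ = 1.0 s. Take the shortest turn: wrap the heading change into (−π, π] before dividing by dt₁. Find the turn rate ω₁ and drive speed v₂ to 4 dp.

heading to target = atan2(2−-1.5, 1.5−4) = 2.1910
Δθ = wrap(2.1910 − 1.0472) = 1.1438; ω₁ = Δθ/dt₁ = 1.1438
distance = √((1.5−4)² + (2−-1.5)²) = 4.3012; v₂ = distance/dt₂ = 4.3012

ω₁ = 1.1438, v₂ = 4.3012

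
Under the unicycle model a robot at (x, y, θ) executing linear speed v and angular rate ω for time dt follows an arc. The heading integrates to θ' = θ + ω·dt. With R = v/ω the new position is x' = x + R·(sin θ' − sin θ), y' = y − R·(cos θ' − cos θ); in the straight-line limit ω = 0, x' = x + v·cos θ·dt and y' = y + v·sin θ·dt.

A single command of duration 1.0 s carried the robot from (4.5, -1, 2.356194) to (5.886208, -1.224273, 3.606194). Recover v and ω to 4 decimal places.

v = -1.5000, ω = 1.2500

Δθ = 3.606194 − 2.356194 = 1.250000
ω = Δθ/dt = 1.250000/1.0 = 1.2500
R = Δx/(sin θ' − sin θ) = -1.2000
v = R·ω = -1.2000·1.2500 = -1.5000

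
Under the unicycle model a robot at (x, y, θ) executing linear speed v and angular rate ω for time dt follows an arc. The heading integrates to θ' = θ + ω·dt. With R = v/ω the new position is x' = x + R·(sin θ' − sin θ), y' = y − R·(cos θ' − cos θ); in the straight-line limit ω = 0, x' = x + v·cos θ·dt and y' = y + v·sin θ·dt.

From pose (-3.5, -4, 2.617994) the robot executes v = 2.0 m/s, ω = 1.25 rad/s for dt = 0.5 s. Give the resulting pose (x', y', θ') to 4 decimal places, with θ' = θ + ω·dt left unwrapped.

θ' = 2.6180 + 1.25·0.5 = 3.2430
R = v/ω = 2.0/1.25 = 1.6000
x' = -3.5 + 1.6000·(sin 3.2430 − sin 2.6180) = -4.4620
y' = -4 − 1.6000·(cos 3.2430 − cos 2.6180) = -3.7939

(-4.4620, -3.7939, 3.2430)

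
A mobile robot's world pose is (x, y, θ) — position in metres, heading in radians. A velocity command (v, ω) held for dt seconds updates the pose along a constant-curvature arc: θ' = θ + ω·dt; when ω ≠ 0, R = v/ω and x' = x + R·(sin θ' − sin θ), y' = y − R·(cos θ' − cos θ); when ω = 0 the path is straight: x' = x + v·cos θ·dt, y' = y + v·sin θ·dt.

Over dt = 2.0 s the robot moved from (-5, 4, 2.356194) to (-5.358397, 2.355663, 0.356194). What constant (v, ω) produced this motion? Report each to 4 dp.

v = -1.0000, ω = -1.0000

Δθ = 0.356194 − 2.356194 = -2.000000
ω = Δθ/dt = -2.000000/2.0 = -1.0000
R = −Δy/(cos θ' − cos θ) = 1.0000
v = R·ω = 1.0000·-1.0000 = -1.0000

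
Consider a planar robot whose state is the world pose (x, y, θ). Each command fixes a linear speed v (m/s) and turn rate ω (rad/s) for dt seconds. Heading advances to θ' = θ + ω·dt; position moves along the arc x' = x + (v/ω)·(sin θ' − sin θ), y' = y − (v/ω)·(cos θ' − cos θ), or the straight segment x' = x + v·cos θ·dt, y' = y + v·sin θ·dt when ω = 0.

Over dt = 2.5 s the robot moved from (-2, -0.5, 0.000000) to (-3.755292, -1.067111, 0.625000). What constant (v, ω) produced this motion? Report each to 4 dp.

Δθ = 0.625000 − 0.000000 = 0.625000
ω = Δθ/dt = 0.625000/2.5 = 0.2500
R = Δx/(sin θ' − sin θ) = -3.0000
v = R·ω = -3.0000·0.2500 = -0.7500

v = -0.7500, ω = 0.2500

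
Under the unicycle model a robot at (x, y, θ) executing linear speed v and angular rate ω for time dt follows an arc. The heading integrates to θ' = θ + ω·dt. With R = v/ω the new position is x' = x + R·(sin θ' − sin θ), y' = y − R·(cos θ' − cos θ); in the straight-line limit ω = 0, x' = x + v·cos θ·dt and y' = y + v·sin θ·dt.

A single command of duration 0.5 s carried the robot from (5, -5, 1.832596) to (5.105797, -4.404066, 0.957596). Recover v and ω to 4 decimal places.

Δθ = 0.957596 − 1.832596 = -0.875000
ω = Δθ/dt = -0.875000/0.5 = -1.7500
R = −Δy/(cos θ' − cos θ) = -0.7143
v = R·ω = -0.7143·-1.7500 = 1.2500

v = 1.2500, ω = -1.7500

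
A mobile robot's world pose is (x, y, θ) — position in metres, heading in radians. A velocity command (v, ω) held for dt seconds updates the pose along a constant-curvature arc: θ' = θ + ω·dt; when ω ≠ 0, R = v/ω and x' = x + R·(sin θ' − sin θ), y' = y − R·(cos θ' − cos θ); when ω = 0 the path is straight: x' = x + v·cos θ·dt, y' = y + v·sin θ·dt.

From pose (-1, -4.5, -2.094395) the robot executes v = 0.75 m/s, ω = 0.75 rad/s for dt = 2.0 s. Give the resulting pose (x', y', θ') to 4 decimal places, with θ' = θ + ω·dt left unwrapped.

θ' = -2.0944 + 0.75·2.0 = -0.5944
R = v/ω = 0.75/0.75 = 1.0000
x' = -1 + 1.0000·(sin -0.5944 − sin -2.0944) = -0.6940
y' = -4.5 − 1.0000·(cos -0.5944 − cos -2.0944) = -5.8285

(-0.6940, -5.8285, -0.5944)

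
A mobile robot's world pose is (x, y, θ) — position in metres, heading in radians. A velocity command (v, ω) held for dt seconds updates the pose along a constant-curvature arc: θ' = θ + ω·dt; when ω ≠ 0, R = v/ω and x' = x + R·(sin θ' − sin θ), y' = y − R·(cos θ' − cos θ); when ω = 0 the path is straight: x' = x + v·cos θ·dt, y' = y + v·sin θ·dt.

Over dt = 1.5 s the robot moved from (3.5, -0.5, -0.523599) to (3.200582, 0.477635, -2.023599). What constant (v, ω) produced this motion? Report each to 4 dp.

v = -0.7500, ω = -1.0000

Δθ = -2.023599 − -0.523599 = -1.500000
ω = Δθ/dt = -1.500000/1.5 = -1.0000
R = −Δy/(cos θ' − cos θ) = 0.7500
v = R·ω = 0.7500·-1.0000 = -0.7500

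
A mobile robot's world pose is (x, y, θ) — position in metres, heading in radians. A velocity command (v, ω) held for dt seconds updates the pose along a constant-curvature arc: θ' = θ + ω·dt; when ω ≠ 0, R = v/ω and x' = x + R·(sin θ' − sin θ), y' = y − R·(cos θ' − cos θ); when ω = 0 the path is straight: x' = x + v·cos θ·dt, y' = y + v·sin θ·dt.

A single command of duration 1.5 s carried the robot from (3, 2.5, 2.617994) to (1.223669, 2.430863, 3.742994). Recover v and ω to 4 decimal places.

Δθ = 3.742994 − 2.617994 = 1.125000
ω = Δθ/dt = 1.125000/1.5 = 0.7500
R = Δx/(sin θ' − sin θ) = 1.6667
v = R·ω = 1.6667·0.7500 = 1.2500

v = 1.2500, ω = 0.7500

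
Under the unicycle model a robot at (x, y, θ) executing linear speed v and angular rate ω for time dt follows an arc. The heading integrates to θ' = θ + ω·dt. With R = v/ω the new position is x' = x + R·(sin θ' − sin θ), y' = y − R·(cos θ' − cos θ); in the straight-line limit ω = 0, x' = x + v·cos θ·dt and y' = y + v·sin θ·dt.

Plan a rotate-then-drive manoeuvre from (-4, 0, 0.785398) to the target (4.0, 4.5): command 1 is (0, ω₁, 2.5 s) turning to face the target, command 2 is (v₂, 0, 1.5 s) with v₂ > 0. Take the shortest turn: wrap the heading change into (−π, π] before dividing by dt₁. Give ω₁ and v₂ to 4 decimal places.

heading to target = atan2(4.5−0, 4−-4) = 0.5124
Δθ = wrap(0.5124 − 0.7854) = -0.2730; ω₁ = Δθ/dt₁ = -0.1092
distance = √((4−-4)² + (4.5−0)²) = 9.1788; v₂ = distance/dt₂ = 6.1192

ω₁ = -0.1092, v₂ = 6.1192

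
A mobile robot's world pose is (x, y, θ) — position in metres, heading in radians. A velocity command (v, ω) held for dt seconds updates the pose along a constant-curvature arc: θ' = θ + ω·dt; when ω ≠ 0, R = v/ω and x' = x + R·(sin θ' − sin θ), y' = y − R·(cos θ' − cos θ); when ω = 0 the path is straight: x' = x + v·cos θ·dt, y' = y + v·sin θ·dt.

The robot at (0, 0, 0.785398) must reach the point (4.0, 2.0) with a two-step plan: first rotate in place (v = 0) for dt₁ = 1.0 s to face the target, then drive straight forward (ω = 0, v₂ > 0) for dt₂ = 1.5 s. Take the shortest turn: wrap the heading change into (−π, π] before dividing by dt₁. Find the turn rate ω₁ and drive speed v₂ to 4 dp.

heading to target = atan2(2−0, 4−0) = 0.4636
Δθ = wrap(0.4636 − 0.7854) = -0.3218; ω₁ = Δθ/dt₁ = -0.3218
distance = √((4−0)² + (2−0)²) = 4.4721; v₂ = distance/dt₂ = 2.9814

ω₁ = -0.3218, v₂ = 2.9814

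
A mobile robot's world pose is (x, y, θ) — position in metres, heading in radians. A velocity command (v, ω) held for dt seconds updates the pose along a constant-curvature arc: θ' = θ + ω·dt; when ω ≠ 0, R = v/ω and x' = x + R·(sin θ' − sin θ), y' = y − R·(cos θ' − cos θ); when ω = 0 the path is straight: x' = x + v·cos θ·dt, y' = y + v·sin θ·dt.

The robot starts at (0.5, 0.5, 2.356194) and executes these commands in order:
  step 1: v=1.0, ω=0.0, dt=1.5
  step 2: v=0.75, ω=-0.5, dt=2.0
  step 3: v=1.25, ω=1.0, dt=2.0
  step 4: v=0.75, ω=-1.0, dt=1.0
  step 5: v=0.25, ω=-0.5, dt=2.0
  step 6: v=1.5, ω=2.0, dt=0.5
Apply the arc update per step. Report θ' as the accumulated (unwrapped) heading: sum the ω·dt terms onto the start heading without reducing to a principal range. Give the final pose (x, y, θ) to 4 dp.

(-3.4806, 5.7808, 2.3562)

step 1: θ'=2.3562 (straight) → pose (-0.5607, 1.5607, 2.3562)
step 2: θ'=1.3562 (R=-1.5000) → pose (-0.9656, 2.9408, 1.3562)
step 3: θ'=3.3562 (R=1.2500) → pose (-2.4531, 4.4283, 3.3562)
step 4: θ'=2.3562 (R=-0.7500) → pose (-3.1432, 4.6308, 2.3562)
step 5: θ'=1.3562 (R=-0.5000) → pose (-3.2781, 5.0908, 1.3562)
step 6: θ'=2.3562 (R=0.7500) → pose (-3.4806, 5.7808, 2.3562)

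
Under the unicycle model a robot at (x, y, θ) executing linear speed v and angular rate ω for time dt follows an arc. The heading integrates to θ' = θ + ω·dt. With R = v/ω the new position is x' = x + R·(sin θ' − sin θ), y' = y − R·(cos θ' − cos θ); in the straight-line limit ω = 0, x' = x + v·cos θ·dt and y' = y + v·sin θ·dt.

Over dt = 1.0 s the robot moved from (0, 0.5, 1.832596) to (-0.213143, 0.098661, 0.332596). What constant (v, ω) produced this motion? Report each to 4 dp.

Δθ = 0.332596 − 1.832596 = -1.500000
ω = Δθ/dt = -1.500000/1.0 = -1.5000
R = −Δy/(cos θ' − cos θ) = 0.3333
v = R·ω = 0.3333·-1.5000 = -0.5000

v = -0.5000, ω = -1.5000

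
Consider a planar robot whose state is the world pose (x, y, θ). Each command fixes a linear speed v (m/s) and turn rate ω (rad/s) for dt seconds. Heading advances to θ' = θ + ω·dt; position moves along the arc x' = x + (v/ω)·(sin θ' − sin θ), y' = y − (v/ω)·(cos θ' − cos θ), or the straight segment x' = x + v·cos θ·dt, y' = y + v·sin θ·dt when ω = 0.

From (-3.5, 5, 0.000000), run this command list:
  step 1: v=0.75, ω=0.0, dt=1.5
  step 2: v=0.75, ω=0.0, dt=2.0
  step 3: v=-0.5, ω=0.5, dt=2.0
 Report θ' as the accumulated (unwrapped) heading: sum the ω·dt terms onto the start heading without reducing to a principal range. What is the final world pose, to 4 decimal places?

step 1: θ'=0.0000 (straight) → pose (-2.3750, 5.0000, 0.0000)
step 2: θ'=0.0000 (straight) → pose (-0.8750, 5.0000, 0.0000)
step 3: θ'=1.0000 (R=-1.0000) → pose (-1.7165, 4.5403, 1.0000)

(-1.7165, 4.5403, 1.0000)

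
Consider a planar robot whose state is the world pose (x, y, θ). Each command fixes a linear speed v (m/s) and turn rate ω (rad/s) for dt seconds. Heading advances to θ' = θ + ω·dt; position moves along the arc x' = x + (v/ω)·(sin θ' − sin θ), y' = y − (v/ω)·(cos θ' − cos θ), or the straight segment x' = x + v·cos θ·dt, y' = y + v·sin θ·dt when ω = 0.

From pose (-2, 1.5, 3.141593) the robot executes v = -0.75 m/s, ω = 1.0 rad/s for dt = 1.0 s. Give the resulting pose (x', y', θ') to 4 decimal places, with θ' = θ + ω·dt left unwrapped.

θ' = 3.1416 + 1.0·1.0 = 4.1416
R = v/ω = -0.75/1.0 = -0.7500
x' = -2 + -0.7500·(sin 4.1416 − sin 3.1416) = -1.3689
y' = 1.5 − -0.7500·(cos 4.1416 − cos 3.1416) = 1.8448

(-1.3689, 1.8448, 4.1416)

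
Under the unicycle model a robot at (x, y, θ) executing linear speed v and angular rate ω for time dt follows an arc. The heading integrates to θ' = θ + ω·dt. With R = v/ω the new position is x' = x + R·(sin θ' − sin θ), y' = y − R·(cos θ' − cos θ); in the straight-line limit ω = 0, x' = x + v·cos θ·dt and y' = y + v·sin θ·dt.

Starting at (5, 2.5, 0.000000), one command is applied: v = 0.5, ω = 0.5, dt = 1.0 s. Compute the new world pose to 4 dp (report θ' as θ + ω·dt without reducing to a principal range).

θ' = 0.0000 + 0.5·1.0 = 0.5000
R = v/ω = 0.5/0.5 = 1.0000
x' = 5 + 1.0000·(sin 0.5000 − sin 0.0000) = 5.4794
y' = 2.5 − 1.0000·(cos 0.5000 − cos 0.0000) = 2.6224

(5.4794, 2.6224, 0.5000)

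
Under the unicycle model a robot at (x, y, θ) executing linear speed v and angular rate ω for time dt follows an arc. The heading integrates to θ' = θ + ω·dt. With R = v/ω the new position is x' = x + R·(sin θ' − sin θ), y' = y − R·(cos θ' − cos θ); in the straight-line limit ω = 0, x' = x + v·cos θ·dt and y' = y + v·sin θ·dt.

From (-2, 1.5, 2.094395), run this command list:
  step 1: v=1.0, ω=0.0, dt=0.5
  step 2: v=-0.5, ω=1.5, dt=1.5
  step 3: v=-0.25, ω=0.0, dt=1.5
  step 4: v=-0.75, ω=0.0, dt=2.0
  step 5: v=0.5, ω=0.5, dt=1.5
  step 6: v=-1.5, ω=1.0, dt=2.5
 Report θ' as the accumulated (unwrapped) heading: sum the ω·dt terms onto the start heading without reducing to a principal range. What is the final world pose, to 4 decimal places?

(-3.8123, 2.8226, 7.5944)

step 1: θ'=2.0944 (straight) → pose (-2.2500, 1.9330, 2.0944)
step 2: θ'=4.3444 (R=-0.3333) → pose (-1.6503, 1.9798, 4.3444)
step 3: θ'=4.3444 (straight) → pose (-1.5154, 2.3297, 4.3444)
step 4: θ'=4.3444 (straight) → pose (-0.9758, 3.7292, 4.3444)
step 5: θ'=5.0944 (R=1.0000) → pose (-0.9707, 2.9967, 5.0944)
step 6: θ'=7.5944 (R=-1.5000) → pose (-3.8123, 2.8226, 7.5944)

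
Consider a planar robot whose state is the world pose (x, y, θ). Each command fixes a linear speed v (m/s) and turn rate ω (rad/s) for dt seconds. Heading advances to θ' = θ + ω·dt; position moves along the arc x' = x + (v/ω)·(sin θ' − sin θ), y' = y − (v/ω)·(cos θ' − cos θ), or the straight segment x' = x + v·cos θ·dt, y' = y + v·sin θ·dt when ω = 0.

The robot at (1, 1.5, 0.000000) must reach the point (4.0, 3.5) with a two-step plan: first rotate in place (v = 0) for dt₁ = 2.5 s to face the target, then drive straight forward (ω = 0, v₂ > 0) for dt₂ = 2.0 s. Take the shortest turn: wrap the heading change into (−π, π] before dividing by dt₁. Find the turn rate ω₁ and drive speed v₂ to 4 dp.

heading to target = atan2(3.5−1.5, 4−1) = 0.5880
Δθ = wrap(0.5880 − 0.0000) = 0.5880; ω₁ = Δθ/dt₁ = 0.2352
distance = √((4−1)² + (3.5−1.5)²) = 3.6056; v₂ = distance/dt₂ = 1.8028

ω₁ = 0.2352, v₂ = 1.8028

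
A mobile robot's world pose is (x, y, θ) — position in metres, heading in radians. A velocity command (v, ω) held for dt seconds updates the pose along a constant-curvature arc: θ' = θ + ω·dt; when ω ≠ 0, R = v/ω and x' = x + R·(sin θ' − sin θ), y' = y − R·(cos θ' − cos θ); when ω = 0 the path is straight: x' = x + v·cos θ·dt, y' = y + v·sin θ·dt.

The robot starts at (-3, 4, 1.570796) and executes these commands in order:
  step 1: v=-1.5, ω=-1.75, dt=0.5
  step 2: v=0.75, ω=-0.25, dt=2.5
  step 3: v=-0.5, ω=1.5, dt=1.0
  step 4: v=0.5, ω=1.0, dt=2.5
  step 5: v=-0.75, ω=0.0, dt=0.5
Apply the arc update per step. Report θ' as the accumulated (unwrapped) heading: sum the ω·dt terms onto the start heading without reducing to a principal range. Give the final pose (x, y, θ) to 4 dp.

step 1: θ'=0.6958 (R=0.8571) → pose (-3.3077, 3.3421, 0.6958)
step 2: θ'=0.0708 (R=-3.0000) → pose (-1.5969, 4.0320, 0.0708)
step 3: θ'=1.5708 (R=-0.3333) → pose (-1.9067, 3.6995, 1.5708)
step 4: θ'=4.0708 (R=0.5000) → pose (-2.8073, 3.9987, 4.0708)
step 5: θ'=4.0708 (straight) → pose (-2.5828, 4.2991, 4.0708)

(-2.5828, 4.2991, 4.0708)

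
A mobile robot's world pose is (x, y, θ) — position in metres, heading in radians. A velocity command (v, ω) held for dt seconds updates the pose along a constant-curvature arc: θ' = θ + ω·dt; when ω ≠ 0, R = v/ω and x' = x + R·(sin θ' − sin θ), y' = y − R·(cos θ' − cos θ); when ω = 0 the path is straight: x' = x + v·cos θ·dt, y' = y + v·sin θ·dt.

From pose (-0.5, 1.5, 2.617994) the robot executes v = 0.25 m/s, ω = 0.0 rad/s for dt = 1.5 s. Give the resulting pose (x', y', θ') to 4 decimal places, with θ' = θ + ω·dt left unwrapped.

(-0.8248, 1.6875, 2.6180)

θ' = 2.6180 + 0.0·1.5 = 2.6180
ω = 0 → straight: x' = -0.5 + 0.25·cos(2.6180)·1.5 = -0.8248
y' = 1.5 + 0.25·sin(2.6180)·1.5 = 1.6875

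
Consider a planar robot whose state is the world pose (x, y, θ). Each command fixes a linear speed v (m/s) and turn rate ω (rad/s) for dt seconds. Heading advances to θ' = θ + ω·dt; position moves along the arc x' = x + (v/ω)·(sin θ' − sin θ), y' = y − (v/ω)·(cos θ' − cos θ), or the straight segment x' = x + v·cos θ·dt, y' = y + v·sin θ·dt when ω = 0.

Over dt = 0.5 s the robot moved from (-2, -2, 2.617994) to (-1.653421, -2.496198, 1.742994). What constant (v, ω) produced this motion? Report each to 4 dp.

v = -1.2500, ω = -1.7500

Δθ = 1.742994 − 2.617994 = -0.875000
ω = Δθ/dt = -0.875000/0.5 = -1.7500
R = −Δy/(cos θ' − cos θ) = 0.7143
v = R·ω = 0.7143·-1.7500 = -1.2500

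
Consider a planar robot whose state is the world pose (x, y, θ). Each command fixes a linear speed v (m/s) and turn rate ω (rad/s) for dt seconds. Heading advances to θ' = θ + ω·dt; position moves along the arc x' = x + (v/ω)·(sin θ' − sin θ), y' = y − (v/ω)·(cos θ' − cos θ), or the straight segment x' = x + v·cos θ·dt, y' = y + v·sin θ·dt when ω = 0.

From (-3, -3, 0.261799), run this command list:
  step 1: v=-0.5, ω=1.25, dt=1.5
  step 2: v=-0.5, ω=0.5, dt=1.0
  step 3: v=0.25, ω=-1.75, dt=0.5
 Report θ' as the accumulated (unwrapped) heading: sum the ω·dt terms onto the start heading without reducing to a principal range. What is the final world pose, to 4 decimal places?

(-2.9448, -3.8420, 1.7618)

step 1: θ'=2.1368 (R=-0.4000) → pose (-3.2341, -3.6009, 2.1368)
step 2: θ'=2.6368 (R=-1.0000) → pose (-2.8737, -3.9399, 2.6368)
step 3: θ'=1.7618 (R=-0.1429) → pose (-2.9448, -3.8420, 1.7618)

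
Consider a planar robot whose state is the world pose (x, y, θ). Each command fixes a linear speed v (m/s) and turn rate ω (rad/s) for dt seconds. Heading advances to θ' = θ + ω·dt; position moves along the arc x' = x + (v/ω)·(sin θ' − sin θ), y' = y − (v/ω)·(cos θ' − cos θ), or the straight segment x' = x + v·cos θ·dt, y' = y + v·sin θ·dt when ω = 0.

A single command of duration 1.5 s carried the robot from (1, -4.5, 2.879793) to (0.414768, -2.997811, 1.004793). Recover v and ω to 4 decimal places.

v = 1.2500, ω = -1.2500

Δθ = 1.004793 − 2.879793 = -1.875000
ω = Δθ/dt = -1.875000/1.5 = -1.2500
R = −Δy/(cos θ' − cos θ) = -1.0000
v = R·ω = -1.0000·-1.2500 = 1.2500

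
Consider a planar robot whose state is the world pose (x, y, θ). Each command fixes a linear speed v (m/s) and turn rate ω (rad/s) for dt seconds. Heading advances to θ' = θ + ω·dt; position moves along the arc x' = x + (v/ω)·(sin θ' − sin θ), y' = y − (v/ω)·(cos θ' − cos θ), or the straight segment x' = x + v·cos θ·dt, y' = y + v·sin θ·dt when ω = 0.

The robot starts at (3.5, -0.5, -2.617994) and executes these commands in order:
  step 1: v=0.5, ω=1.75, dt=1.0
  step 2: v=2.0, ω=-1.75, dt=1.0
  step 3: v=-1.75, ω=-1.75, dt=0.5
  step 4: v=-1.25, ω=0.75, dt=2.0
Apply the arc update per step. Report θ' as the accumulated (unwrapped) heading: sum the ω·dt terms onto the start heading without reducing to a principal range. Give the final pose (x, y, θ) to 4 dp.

step 1: θ'=-0.8680 (R=0.2857) → pose (3.4248, -0.9321, -0.8680)
step 2: θ'=-2.6180 (R=-1.1429) → pose (3.1242, -2.6605, -2.6180)
step 3: θ'=-3.4930 (R=1.0000) → pose (3.9685, -2.5877, -3.4930)
step 4: θ'=-1.9930 (R=-1.6667) → pose (6.0625, -1.7058, -1.9930)

(6.0625, -1.7058, -1.9930)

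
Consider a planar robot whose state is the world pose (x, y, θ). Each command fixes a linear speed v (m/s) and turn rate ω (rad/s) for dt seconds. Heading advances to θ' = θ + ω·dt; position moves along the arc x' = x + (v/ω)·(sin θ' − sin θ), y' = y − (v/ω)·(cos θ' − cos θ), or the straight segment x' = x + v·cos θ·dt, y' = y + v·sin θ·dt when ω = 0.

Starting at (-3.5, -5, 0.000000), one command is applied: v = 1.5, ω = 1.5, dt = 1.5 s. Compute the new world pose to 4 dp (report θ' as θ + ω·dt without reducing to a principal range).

θ' = 0.0000 + 1.5·1.5 = 2.2500
R = v/ω = 1.5/1.5 = 1.0000
x' = -3.5 + 1.0000·(sin 2.2500 − sin 0.0000) = -2.7219
y' = -5 − 1.0000·(cos 2.2500 − cos 0.0000) = -3.3718

(-2.7219, -3.3718, 2.2500)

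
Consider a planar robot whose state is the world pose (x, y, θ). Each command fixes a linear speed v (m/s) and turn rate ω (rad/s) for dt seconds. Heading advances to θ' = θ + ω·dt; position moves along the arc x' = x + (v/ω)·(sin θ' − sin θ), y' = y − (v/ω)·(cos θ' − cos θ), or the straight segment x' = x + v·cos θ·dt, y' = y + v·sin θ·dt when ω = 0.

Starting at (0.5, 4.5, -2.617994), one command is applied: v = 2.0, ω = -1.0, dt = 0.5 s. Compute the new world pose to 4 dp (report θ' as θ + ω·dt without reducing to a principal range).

θ' = -2.6180 + -1.0·0.5 = -3.1180
R = v/ω = 2.0/-1.0 = -2.0000
x' = 0.5 + -2.0000·(sin -3.1180 − sin -2.6180) = -0.4528
y' = 4.5 − -2.0000·(cos -3.1180 − cos -2.6180) = 4.2326

(-0.4528, 4.2326, -3.1180)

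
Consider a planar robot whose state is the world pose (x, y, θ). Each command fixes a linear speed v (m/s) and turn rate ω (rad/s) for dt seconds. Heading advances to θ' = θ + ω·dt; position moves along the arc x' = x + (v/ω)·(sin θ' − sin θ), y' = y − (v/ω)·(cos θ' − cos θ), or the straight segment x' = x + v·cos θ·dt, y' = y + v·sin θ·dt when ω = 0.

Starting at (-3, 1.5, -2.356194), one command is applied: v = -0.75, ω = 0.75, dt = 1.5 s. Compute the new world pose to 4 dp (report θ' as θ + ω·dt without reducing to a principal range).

(-2.7642, 2.5402, -1.2312)

θ' = -2.3562 + 0.75·1.5 = -1.2312
R = v/ω = -0.75/0.75 = -1.0000
x' = -3 + -1.0000·(sin -1.2312 − sin -2.3562) = -2.7642
y' = 1.5 − -1.0000·(cos -1.2312 − cos -2.3562) = 2.5402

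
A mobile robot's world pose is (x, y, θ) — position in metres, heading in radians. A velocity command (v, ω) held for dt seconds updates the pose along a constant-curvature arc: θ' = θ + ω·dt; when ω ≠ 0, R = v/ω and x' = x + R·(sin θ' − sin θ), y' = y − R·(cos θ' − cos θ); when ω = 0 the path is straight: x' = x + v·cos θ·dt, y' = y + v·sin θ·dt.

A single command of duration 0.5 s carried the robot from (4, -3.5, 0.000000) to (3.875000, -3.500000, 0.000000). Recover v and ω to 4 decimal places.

Δθ = 0.000000 − 0.000000 = 0.000000
ω = Δθ/dt = 0.000000/0.5 = 0.0000
ω = 0 → v = (Δx·cos θ + Δy·sin θ)/dt = -0.2500

v = -0.2500, ω = 0.0000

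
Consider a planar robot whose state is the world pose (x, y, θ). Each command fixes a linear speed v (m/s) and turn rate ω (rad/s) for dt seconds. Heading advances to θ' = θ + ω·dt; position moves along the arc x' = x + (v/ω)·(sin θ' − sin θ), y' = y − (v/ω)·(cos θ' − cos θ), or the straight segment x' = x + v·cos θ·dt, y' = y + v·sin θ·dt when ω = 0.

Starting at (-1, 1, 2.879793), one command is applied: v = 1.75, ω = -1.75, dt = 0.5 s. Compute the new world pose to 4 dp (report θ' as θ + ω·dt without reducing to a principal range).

(-1.6485, 1.5454, 2.0048)

θ' = 2.8798 + -1.75·0.5 = 2.0048
R = v/ω = 1.75/-1.75 = -1.0000
x' = -1 + -1.0000·(sin 2.0048 − sin 2.8798) = -1.6485
y' = 1 − -1.0000·(cos 2.0048 − cos 2.8798) = 1.5454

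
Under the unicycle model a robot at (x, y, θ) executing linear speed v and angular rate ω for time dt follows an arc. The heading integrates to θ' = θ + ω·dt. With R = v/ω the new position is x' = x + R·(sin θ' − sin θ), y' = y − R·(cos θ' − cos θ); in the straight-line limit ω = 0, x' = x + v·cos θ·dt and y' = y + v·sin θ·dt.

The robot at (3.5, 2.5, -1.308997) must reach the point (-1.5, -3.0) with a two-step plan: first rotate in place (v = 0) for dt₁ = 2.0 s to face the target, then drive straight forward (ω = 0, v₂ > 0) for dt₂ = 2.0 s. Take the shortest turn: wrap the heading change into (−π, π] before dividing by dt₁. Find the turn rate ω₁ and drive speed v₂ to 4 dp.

ω₁ = -0.4998, v₂ = 3.7165

heading to target = atan2(-3−2.5, -1.5−3.5) = -2.3086
Δθ = wrap(-2.3086 − -1.3090) = -0.9996; ω₁ = Δθ/dt₁ = -0.4998
distance = √((-1.5−3.5)² + (-3−2.5)²) = 7.4330; v₂ = distance/dt₂ = 3.7165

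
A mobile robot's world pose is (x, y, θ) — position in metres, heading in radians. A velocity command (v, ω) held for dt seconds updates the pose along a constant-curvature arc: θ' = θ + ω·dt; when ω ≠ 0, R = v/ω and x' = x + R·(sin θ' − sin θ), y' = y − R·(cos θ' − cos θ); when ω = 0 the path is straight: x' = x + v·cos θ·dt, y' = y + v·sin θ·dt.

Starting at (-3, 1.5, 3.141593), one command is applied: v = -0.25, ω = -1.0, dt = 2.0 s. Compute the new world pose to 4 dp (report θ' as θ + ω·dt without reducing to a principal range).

θ' = 3.1416 + -1.0·2.0 = 1.1416
R = v/ω = -0.25/-1.0 = 0.2500
x' = -3 + 0.2500·(sin 1.1416 − sin 3.1416) = -2.7727
y' = 1.5 − 0.2500·(cos 1.1416 − cos 3.1416) = 1.1460

(-2.7727, 1.1460, 1.1416)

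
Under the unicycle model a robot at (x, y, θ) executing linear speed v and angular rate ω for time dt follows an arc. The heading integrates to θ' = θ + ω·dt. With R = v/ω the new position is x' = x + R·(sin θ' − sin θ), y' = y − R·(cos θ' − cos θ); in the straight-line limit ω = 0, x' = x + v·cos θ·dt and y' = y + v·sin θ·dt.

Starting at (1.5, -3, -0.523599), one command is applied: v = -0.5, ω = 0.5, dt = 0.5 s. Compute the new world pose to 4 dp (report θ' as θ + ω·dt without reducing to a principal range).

(1.2702, -2.9032, -0.2736)

θ' = -0.5236 + 0.5·0.5 = -0.2736
R = v/ω = -0.5/0.5 = -1.0000
x' = 1.5 + -1.0000·(sin -0.2736 − sin -0.5236) = 1.2702
y' = -3 − -1.0000·(cos -0.2736 − cos -0.5236) = -2.9032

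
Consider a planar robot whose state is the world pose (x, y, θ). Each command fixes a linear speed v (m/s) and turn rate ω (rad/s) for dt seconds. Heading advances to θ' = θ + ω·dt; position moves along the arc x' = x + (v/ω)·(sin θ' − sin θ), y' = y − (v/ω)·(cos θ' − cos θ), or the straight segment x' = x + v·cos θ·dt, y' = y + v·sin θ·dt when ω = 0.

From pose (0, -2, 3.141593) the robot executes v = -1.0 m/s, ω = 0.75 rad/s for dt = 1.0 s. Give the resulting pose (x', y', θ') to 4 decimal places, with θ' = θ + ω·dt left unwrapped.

θ' = 3.1416 + 0.75·1.0 = 3.8916
R = v/ω = -1.0/0.75 = -1.3333
x' = 0 + -1.3333·(sin 3.8916 − sin 3.1416) = 0.9089
y' = -2 − -1.3333·(cos 3.8916 − cos 3.1416) = -1.6423

(0.9089, -1.6423, 3.8916)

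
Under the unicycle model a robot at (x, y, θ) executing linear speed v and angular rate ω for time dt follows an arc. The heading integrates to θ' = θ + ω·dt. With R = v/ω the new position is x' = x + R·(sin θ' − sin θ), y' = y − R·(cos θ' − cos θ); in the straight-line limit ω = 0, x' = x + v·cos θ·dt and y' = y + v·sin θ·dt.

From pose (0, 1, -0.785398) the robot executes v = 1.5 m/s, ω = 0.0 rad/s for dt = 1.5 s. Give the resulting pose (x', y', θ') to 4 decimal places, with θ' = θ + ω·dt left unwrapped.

θ' = -0.7854 + 0.0·1.5 = -0.7854
ω = 0 → straight: x' = 0 + 1.5·cos(-0.7854)·1.5 = 1.5910
y' = 1 + 1.5·sin(-0.7854)·1.5 = -0.5910

(1.5910, -0.5910, -0.7854)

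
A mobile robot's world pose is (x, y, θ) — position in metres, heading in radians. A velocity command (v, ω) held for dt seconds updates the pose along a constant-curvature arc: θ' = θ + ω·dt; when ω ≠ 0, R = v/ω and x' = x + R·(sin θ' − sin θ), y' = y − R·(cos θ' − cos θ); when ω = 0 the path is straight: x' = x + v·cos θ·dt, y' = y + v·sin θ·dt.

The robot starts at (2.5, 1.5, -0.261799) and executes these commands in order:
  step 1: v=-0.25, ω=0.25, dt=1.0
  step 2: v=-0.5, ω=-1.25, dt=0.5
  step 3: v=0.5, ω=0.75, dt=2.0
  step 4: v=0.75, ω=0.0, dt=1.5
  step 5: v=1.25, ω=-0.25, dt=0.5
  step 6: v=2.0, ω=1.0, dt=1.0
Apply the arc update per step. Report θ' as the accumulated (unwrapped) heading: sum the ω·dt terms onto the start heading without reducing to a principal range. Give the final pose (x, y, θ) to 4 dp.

(4.7151, 4.8309, 1.7382)

step 1: θ'=-0.0118 (R=-1.0000) → pose (2.2530, 1.5340, -0.0118)
step 2: θ'=-0.6368 (R=0.4000) → pose (2.0198, 1.6124, -0.6368)
step 3: θ'=0.8632 (R=0.6667) → pose (2.9229, 1.7150, 0.8632)
step 4: θ'=0.8632 (straight) → pose (3.6541, 2.5700, 0.8632)
step 5: θ'=0.7382 (R=-5.0000) → pose (4.0890, 3.0183, 0.7382)
step 6: θ'=1.7382 (R=2.0000) → pose (4.7151, 4.8309, 1.7382)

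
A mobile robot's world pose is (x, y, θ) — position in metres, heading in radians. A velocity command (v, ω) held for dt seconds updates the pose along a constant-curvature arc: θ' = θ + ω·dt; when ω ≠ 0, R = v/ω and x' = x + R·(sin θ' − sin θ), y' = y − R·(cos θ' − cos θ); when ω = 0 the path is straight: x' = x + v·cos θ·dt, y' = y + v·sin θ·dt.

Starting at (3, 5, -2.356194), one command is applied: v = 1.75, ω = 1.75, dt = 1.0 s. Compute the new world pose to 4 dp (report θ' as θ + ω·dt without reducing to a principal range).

(3.1374, 3.4711, -0.6062)

θ' = -2.3562 + 1.75·1.0 = -0.6062
R = v/ω = 1.75/1.75 = 1.0000
x' = 3 + 1.0000·(sin -0.6062 − sin -2.3562) = 3.1374
y' = 5 − 1.0000·(cos -0.6062 − cos -2.3562) = 3.4711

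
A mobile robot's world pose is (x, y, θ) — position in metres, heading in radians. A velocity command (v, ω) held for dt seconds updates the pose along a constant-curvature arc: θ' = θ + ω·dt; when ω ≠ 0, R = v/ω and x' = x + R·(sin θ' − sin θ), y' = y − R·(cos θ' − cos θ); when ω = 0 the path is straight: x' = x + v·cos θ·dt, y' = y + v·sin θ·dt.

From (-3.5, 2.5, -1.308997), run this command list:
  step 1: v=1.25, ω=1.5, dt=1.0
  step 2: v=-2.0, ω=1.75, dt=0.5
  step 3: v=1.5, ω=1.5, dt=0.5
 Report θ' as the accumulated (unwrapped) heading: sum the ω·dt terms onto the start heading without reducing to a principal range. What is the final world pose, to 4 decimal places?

(-3.2254, 2.0545, 1.8160)

step 1: θ'=0.1910 (R=0.8333) → pose (-2.5369, 1.8975, 0.1910)
step 2: θ'=1.0660 (R=-1.1429) → pose (-3.3202, 1.3281, 1.0660)
step 3: θ'=1.8160 (R=1.0000) → pose (-3.2254, 2.0545, 1.8160)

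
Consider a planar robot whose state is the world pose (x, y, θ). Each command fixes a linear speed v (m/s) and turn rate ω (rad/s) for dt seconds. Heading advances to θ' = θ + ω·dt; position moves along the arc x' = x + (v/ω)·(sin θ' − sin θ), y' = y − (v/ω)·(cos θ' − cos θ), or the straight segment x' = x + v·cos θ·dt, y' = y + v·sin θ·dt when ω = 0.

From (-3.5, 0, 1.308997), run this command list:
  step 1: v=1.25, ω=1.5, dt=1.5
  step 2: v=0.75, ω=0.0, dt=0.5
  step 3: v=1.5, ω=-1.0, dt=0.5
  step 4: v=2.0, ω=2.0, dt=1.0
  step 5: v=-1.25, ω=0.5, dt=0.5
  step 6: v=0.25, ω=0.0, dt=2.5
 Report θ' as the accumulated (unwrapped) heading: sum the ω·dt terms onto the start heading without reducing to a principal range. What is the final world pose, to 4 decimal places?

step 1: θ'=3.5590 (R=0.8333) → pose (-4.6428, 0.9775, 3.5590)
step 2: θ'=3.5590 (straight) → pose (-4.9856, 0.8254, 3.5590)
step 3: θ'=3.0590 (R=-1.5000) → pose (-5.7174, 0.7018, 3.0590)
step 4: θ'=5.0590 (R=1.0000) → pose (-6.7404, -0.6345, 5.0590)
step 5: θ'=5.3090 (R=-2.5000) → pose (-7.0236, -0.0792, 5.3090)
step 6: θ'=5.3090 (straight) → pose (-6.6725, -0.5962, 5.3090)

(-6.6725, -0.5962, 5.3090)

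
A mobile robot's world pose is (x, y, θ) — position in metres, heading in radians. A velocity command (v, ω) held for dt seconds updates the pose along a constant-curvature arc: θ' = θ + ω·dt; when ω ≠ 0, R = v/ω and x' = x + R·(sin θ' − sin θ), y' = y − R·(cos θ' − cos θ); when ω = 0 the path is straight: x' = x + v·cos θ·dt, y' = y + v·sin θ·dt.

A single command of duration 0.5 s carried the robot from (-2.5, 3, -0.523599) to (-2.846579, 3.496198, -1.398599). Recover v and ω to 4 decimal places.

Δθ = -1.398599 − -0.523599 = -0.875000
ω = Δθ/dt = -0.875000/0.5 = -1.7500
R = −Δy/(cos θ' − cos θ) = 0.7143
v = R·ω = 0.7143·-1.7500 = -1.2500

v = -1.2500, ω = -1.7500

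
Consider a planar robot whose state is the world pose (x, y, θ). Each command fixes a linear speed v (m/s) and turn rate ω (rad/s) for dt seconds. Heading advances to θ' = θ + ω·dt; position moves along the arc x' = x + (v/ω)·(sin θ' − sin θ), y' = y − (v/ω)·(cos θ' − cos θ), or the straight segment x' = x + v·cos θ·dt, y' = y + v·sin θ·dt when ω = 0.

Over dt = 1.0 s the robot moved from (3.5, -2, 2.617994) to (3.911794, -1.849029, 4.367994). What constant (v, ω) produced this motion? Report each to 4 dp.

v = -0.5000, ω = 1.7500

Δθ = 4.367994 − 2.617994 = 1.750000
ω = Δθ/dt = 1.750000/1.0 = 1.7500
R = Δx/(sin θ' − sin θ) = -0.2857
v = R·ω = -0.2857·1.7500 = -0.5000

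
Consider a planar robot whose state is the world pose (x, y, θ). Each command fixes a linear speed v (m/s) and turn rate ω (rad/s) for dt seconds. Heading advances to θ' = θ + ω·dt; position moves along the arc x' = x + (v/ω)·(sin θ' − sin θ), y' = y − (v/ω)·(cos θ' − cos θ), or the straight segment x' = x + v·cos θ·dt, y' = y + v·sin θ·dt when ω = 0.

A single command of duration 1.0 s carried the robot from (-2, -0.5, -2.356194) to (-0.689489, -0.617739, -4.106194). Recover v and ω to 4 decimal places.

v = -1.5000, ω = -1.7500

Δθ = -4.106194 − -2.356194 = -1.750000
ω = Δθ/dt = -1.750000/1.0 = -1.7500
R = Δx/(sin θ' − sin θ) = 0.8571
v = R·ω = 0.8571·-1.7500 = -1.5000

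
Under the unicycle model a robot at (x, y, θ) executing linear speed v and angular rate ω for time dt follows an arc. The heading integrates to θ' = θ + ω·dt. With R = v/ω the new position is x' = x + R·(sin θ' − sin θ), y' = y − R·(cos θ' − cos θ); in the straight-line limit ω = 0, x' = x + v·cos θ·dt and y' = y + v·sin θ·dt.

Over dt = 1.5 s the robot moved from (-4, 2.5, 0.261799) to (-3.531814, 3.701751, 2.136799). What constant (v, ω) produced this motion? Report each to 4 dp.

Δθ = 2.136799 − 0.261799 = 1.875000
ω = Δθ/dt = 1.875000/1.5 = 1.2500
R = −Δy/(cos θ' − cos θ) = 0.8000
v = R·ω = 0.8000·1.2500 = 1.0000

v = 1.0000, ω = 1.2500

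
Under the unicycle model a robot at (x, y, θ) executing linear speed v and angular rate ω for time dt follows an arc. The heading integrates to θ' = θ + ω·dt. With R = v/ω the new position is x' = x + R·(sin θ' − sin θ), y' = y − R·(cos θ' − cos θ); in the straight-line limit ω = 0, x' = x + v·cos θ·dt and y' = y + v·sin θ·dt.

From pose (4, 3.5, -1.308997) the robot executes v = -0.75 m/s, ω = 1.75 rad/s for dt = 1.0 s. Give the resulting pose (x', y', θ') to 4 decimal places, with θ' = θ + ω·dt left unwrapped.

(3.4031, 3.7766, 0.4410)

θ' = -1.3090 + 1.75·1.0 = 0.4410
R = v/ω = -0.75/1.75 = -0.4286
x' = 4 + -0.4286·(sin 0.4410 − sin -1.3090) = 3.4031
y' = 3.5 − -0.4286·(cos 0.4410 − cos -1.3090) = 3.7766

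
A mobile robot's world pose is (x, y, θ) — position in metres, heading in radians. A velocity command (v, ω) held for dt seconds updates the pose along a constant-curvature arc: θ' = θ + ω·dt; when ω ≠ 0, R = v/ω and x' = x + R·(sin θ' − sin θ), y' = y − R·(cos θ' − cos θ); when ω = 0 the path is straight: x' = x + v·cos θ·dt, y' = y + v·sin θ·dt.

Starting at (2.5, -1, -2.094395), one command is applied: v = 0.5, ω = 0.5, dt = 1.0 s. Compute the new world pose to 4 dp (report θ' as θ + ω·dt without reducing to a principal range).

θ' = -2.0944 + 0.5·1.0 = -1.5944
R = v/ω = 0.5/0.5 = 1.0000
x' = 2.5 + 1.0000·(sin -1.5944 − sin -2.0944) = 2.3663
y' = -1 − 1.0000·(cos -1.5944 − cos -2.0944) = -1.4764

(2.3663, -1.4764, -1.5944)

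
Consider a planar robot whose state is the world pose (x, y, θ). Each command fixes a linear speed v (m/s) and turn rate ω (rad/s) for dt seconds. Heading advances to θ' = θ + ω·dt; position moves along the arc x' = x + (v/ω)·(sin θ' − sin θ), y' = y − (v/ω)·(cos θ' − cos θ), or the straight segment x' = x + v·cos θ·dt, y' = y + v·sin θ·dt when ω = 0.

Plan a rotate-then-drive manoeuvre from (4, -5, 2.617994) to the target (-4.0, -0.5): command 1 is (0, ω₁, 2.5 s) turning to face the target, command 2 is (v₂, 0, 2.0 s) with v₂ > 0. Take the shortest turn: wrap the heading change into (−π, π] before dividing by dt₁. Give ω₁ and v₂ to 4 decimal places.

heading to target = atan2(-0.5−-5, -4−4) = 2.6292
Δθ = wrap(2.6292 − 2.6180) = 0.0112; ω₁ = Δθ/dt₁ = 0.0045
distance = √((-4−4)² + (-0.5−-5)²) = 9.1788; v₂ = distance/dt₂ = 4.5894

ω₁ = 0.0045, v₂ = 4.5894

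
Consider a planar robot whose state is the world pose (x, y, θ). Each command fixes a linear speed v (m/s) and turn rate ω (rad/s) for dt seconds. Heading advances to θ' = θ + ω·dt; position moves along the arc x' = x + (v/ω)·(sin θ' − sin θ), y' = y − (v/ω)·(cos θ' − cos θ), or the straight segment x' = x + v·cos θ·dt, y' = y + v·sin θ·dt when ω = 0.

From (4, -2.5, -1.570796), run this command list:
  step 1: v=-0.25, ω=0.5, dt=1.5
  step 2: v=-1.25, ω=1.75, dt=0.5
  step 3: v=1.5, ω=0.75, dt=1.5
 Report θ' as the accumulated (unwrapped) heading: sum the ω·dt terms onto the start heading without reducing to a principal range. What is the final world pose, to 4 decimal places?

step 1: θ'=-0.8208 (R=-0.5000) → pose (3.8658, -2.1592, -0.8208)
step 2: θ'=0.0542 (R=-0.7143) → pose (3.3045, -1.9328, 0.0542)
step 3: θ'=1.1792 (R=2.0000) → pose (5.0448, -0.6991, 1.1792)

(5.0448, -0.6991, 1.1792)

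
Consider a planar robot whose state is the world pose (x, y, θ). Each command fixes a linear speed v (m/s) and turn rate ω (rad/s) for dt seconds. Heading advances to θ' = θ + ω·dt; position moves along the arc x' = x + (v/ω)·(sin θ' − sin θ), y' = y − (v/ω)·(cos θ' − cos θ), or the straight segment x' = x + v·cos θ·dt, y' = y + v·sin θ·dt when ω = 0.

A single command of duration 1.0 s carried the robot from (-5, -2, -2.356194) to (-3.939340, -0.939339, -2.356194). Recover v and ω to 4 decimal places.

v = -1.5000, ω = 0.0000

Δθ = -2.356194 − -2.356194 = 0.000000
ω = Δθ/dt = 0.000000/1.0 = 0.0000
ω = 0 → v = (Δx·cos θ + Δy·sin θ)/dt = -1.5000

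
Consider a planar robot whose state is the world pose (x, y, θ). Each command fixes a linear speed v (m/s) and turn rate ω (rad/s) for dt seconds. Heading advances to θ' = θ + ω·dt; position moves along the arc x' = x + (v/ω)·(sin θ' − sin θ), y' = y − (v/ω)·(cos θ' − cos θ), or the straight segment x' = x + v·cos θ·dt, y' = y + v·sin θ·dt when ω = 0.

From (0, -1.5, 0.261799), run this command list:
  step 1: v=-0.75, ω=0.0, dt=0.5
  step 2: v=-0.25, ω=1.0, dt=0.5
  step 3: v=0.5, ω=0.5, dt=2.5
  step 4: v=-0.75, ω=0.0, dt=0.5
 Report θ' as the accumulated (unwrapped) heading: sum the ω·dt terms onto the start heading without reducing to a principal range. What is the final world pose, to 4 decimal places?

(-0.0959, -0.8463, 2.0118)

step 1: θ'=0.2618 (straight) → pose (-0.3622, -1.5971, 0.2618)
step 2: θ'=0.7618 (R=-0.2500) → pose (-0.4701, -1.6576, 0.7618)
step 3: θ'=2.0118 (R=1.0000) → pose (-0.2560, -0.5072, 2.0118)
step 4: θ'=2.0118 (straight) → pose (-0.0959, -0.8463, 2.0118)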